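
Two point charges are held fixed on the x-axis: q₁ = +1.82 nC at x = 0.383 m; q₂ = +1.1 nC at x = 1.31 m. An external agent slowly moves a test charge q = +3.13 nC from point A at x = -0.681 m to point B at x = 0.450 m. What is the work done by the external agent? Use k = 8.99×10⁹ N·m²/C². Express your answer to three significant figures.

7.37×10⁻⁷ J

For quasistatic motion the external work equals the change in potential energy: W_ext = qΔV = q(V_B − V_A).
At A: distances to the source charges are 1.06 m, 1.99 m; V_A = Σ kqᵢ/rᵢ = 20.3 V.
At B: distances to the source charges are 0.0670 m, 0.860 m; V_B = Σ kqᵢ/rᵢ = 256 V.
ΔV = V_B − V_A = 235 V.
W_ext = qΔV = (3.13×10⁻⁹ C)(235 V) = 7.37×10⁻⁷ J.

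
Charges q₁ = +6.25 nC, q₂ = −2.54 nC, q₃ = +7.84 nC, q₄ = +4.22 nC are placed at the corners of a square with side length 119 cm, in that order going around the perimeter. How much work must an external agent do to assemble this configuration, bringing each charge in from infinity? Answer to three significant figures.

3.83×10⁻⁷ J

The assembly work is the sum of pairwise potential energies, U = Σ_{i<j} kqᵢqⱼ/rᵢⱼ.
The four side pairs have separation 1.19 m and the two diagonal pairs 1.68 m.
Summing all 6 pair terms gives U = 3.83×10⁻⁷ J.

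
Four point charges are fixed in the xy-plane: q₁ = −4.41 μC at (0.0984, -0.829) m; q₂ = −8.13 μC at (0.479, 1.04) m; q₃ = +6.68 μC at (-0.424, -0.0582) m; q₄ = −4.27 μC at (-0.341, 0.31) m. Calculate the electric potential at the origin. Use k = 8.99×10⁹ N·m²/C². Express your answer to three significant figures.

The total potential is the scalar sum of each charge's contribution, V = Σ kqᵢ/rᵢ.
Distances from the field point to each charge: r₁ = 0.835 m, r₂ = 1.15 m, r₃ = 0.428 m, r₄ = 0.461 m.
V = k[(-4.41×10⁻⁶)/(0.835) + (-8.13×10⁻⁶)/(1.15) + (6.68×10⁻⁶)/(0.428) + (-4.27×10⁻⁶)/(0.461)] = -5.43×10⁴ V.

-5.43×10⁴ V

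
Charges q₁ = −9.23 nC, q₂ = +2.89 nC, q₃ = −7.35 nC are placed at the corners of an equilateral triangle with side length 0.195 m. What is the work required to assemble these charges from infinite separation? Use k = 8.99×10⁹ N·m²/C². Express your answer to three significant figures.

9.19×10⁻⁷ J

The work to assemble the configuration equals its total potential energy, U = Σ kqᵢqⱼ/rᵢⱼ over all pairs.
All three pair separations equal the side length, 0.195 m.
U = (-1.23×10⁻⁶) + (3.13×10⁻⁶) + (-9.79×10⁻⁷) = 9.19×10⁻⁷ J.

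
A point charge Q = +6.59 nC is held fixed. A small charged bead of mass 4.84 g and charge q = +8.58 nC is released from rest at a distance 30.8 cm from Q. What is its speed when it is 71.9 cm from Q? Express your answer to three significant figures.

0.0197 m/s

Only the electrostatic force acts, so mechanical energy is conserved: ½mv² = U₁ − U₂ = kQq(1/r₁ − 1/r₂).
U₁ − U₂ = (8.99×10⁹ N·m²/C²)(6.59×10⁻⁹ C)(8.58×10⁻⁹ C)(1/0.308 − 1/0.719) = 9.43×10⁻⁷ J.
v = √(2·9.43×10⁻⁷/4.84×10⁻³) = 0.0197 m/s.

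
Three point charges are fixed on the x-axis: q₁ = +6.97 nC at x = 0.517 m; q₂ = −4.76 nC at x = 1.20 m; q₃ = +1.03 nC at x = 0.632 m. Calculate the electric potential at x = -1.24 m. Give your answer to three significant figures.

Electric potential is a scalar, so the contributions from each charge add algebraically: V = Σ kqᵢ/rᵢ.
Distances from the field point to each charge: r₁ = 1.76 m, r₂ = 2.44 m, r₃ = 1.87 m.
V = k[(6.97×10⁻⁹)/(1.76) + (-4.76×10⁻⁹)/(2.44) + (1.03×10⁻⁹)/(1.87)] = 23.1 V.

23.1 V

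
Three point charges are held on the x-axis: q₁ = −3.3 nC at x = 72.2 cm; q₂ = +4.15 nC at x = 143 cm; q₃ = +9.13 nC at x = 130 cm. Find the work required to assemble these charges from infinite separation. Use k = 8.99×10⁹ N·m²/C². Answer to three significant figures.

1.98×10⁻⁶ J

The work to assemble the configuration equals its total potential energy, U = Σ kqᵢqⱼ/rᵢⱼ over all pairs.
Pair separations: r₁₂ = 0.708 m, r₁₃ = 0.578 m, r₂₃ = 0.130 m.
U = (-1.74×10⁻⁷) + (-4.69×10⁻⁷) + (2.62×10⁻⁶) = 1.98×10⁻⁶ J.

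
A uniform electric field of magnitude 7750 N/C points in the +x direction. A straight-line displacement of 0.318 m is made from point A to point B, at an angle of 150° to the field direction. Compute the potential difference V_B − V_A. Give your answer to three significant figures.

Only the component of displacement along E changes the potential: ΔV = −E·d·cosθ.
ΔV = −(7750 V/m)(0.318 m)cos150° = 2130 V.

2130 V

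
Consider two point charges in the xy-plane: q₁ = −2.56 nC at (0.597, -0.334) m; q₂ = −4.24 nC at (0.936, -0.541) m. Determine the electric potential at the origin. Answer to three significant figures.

-68.9 V

Electric potential is a scalar, so the contributions from each charge add algebraically: V = Σ kqᵢ/rᵢ.
Distances from the field point to each charge: r₁ = 0.684 m, r₂ = 1.08 m.
V = k[(-2.56×10⁻⁹)/(0.684) + (-4.24×10⁻⁹)/(1.08)] = -68.9 V.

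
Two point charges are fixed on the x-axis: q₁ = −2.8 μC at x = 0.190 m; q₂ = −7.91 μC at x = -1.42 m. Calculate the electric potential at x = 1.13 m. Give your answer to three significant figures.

-5.47×10⁴ V

Electric potential is a scalar, so the contributions from each charge add algebraically: V = Σ kqᵢ/rᵢ.
Distances from the field point to each charge: r₁ = 0.940 m, r₂ = 2.55 m.
V = k[(-2.80×10⁻⁶)/(0.940) + (-7.91×10⁻⁶)/(2.55)] = -5.47×10⁴ V.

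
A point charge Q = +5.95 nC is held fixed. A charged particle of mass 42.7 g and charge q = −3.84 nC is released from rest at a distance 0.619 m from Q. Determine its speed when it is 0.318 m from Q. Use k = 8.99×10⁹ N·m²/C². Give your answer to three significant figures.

Only the electrostatic force acts, so mechanical energy is conserved: ½mv² = U₁ − U₂ = kQq(1/r₁ − 1/r₂).
U₁ − U₂ = (8.99×10⁹ N·m²/C²)(5.95×10⁻⁹ C)(-3.84×10⁻⁹ C)(1/0.619 − 1/0.318) = 3.14×10⁻⁷ J.
v = √(2·3.14×10⁻⁷/0.0427) = 3.84×10⁻³ m/s.

3.84×10⁻³ m/s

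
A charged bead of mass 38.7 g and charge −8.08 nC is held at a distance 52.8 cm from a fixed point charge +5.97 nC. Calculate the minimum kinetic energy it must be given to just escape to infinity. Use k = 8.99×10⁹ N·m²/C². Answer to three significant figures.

To just escape, total mechanical energy must reach zero at infinity: ½mv²_min + U = 0, so ½mv²_min = −U = |kQq|/r.
|U| = |kQq|/r = (8.99×10⁹ N·m²/C²)(5.97×10⁻⁹)(8.08×10⁻⁹)/(0.528) = 8.21×10⁻⁷ J.

8.21×10⁻⁷ J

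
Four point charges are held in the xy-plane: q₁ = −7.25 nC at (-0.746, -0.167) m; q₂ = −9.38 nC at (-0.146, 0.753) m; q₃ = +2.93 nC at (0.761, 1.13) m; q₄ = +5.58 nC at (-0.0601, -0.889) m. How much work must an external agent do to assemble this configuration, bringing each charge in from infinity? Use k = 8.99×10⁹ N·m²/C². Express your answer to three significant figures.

-3.75×10⁻⁷ J

The assembly work is the sum of pairwise potential energies, U = Σ_{i<j} kqᵢqⱼ/rᵢⱼ.
Pair separations: r₁₂ = 1.10 m, r₁₃ = 1.99 m, r₁₄ = 0.996 m, r₂₃ = 0.982 m, r₂₄ = 1.64 m, r₃₄ = 2.18 m.
Summing all 6 pair terms gives U = -3.75×10⁻⁷ J.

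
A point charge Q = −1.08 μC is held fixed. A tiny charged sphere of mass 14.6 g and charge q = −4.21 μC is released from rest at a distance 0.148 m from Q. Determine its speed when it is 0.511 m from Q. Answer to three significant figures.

5.18 m/s

Only the electrostatic force acts, so mechanical energy is conserved: ½mv² = U₁ − U₂ = kQq(1/r₁ − 1/r₂).
U₁ − U₂ = (8.99×10⁹ N·m²/C²)(-1.08×10⁻⁶ C)(-4.21×10⁻⁶ C)(1/0.148 − 1/0.511) = 0.196 J.
v = √(2·0.196/0.0146) = 5.18 m/s.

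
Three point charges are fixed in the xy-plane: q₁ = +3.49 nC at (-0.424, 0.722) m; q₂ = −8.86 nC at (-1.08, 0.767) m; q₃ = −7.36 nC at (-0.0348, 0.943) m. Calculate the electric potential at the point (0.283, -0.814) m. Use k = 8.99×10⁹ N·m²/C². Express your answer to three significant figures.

The total potential is the scalar sum of each charge's contribution, V = Σ kqᵢ/rᵢ.
Distances from the field point to each charge: r₁ = 1.69 m, r₂ = 2.09 m, r₃ = 1.79 m.
V = k[(3.49×10⁻⁹)/(1.69) + (-8.86×10⁻⁹)/(2.09) + (-7.36×10⁻⁹)/(1.79)] = -56.7 V.

-56.7 V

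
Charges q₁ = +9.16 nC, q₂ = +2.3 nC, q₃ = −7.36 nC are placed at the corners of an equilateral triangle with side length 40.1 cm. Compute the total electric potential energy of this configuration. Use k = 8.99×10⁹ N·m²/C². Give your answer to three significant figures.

The work to assemble the configuration equals its total potential energy, U = Σ kqᵢqⱼ/rᵢⱼ over all pairs.
All three pair separations equal the side length, 0.401 m.
U = (4.72×10⁻⁷) + (-1.51×10⁻⁶) + (-3.80×10⁻⁷) = -1.42×10⁻⁶ J.

-1.42×10⁻⁶ J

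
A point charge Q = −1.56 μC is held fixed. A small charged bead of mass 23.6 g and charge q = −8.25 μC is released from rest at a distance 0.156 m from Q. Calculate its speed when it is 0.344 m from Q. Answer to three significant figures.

5.86 m/s

Only the electrostatic force acts, so mechanical energy is conserved: ½mv² = U₁ − U₂ = kQq(1/r₁ − 1/r₂).
U₁ − U₂ = (8.99×10⁹ N·m²/C²)(-1.56×10⁻⁶ C)(-8.25×10⁻⁶ C)(1/0.156 − 1/0.344) = 0.405 J.
v = √(2·0.405/0.0236) = 5.86 m/s.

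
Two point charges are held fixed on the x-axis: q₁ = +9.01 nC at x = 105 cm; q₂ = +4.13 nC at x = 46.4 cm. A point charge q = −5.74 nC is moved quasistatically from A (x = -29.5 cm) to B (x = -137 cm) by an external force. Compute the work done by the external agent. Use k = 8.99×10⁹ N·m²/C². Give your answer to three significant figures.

3.18×10⁻⁷ J

For quasistatic motion the external work equals the change in potential energy: W_ext = qΔV = q(V_B − V_A).
At A: distances to the source charges are 1.34 m, 0.759 m; V_A = Σ kqᵢ/rᵢ = 109 V.
At B: distances to the source charges are 2.42 m, 1.83 m; V_B = Σ kqᵢ/rᵢ = 53.7 V.
ΔV = V_B − V_A = -55.4 V.
W_ext = qΔV = (-5.74×10⁻⁹ C)(-55.4 V) = 3.18×10⁻⁷ J.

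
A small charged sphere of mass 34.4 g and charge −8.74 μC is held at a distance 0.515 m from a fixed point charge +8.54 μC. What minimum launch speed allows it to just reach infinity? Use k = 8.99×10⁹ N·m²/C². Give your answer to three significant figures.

To just escape, total mechanical energy must reach zero at infinity: ½mv²_min + U = 0, so ½mv²_min = −U = |kQq|/r.
|U| = |kQq|/r = (8.99×10⁹ N·m²/C²)(8.54×10⁻⁶)(8.74×10⁻⁶)/(0.515) = 1.30 J.
v_min = √(2|U|/m) = √(2·1.30/0.0344) = 8.70 m/s.

8.70 m/s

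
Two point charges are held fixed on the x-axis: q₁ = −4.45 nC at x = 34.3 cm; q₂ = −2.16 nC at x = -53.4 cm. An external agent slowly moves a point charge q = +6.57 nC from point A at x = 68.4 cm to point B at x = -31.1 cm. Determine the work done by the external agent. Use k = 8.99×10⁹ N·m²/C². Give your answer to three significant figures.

For quasistatic motion the external work equals the change in potential energy: W_ext = qΔV = q(V_B − V_A).
At A: distances to the source charges are 0.341 m, 1.22 m; V_A = Σ kqᵢ/rᵢ = -133 V.
At B: distances to the source charges are 0.654 m, 0.223 m; V_B = Σ kqᵢ/rᵢ = -148 V.
ΔV = V_B − V_A = -15.0 V.
W_ext = qΔV = (6.57×10⁻⁹ C)(-15.0 V) = -9.85×10⁻⁸ J.

-9.85×10⁻⁸ J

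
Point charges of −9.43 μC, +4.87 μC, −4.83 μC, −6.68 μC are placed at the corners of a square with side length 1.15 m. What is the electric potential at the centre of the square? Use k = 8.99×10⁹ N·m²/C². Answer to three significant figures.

The total potential is the scalar sum of each charge's contribution, V = Σ kqᵢ/rᵢ.
The distance from each corner to the centre is a√2/2 = 0.813 m.
V = k[(-9.43×10⁻⁶)/(0.813) + (4.87×10⁻⁶)/(0.813) + (-4.83×10⁻⁶)/(0.813) + (-6.68×10⁻⁶)/(0.813)] = -1.78×10⁵ V.

-1.78×10⁵ V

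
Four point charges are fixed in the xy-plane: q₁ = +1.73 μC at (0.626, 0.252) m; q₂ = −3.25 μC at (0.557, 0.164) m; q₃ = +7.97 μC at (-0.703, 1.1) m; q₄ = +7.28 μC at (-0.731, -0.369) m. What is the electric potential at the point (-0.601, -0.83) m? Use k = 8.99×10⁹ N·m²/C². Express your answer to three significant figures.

1.64×10⁵ V

Electric potential is a scalar, so the contributions from each charge add algebraically: V = Σ kqᵢ/rᵢ.
Distances from the field point to each charge: r₁ = 1.64 m, r₂ = 1.53 m, r₃ = 1.93 m, r₄ = 0.479 m.
V = k[(1.73×10⁻⁶)/(1.64) + (-3.25×10⁻⁶)/(1.53) + (7.97×10⁻⁶)/(1.93) + (7.28×10⁻⁶)/(0.479)] = 1.64×10⁵ V.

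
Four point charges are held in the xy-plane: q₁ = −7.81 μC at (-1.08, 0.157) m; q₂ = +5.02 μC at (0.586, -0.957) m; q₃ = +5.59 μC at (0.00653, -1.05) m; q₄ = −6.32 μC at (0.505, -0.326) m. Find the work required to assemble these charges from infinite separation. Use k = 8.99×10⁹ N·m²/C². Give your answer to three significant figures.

The assembly work is the sum of pairwise potential energies, U = Σ_{i<j} kqᵢqⱼ/rᵢⱼ.
Pair separations: r₁₂ = 2.00 m, r₁₃ = 1.62 m, r₁₄ = 1.66 m, r₂₃ = 0.587 m, r₂₄ = 0.636 m, r₃₄ = 0.879 m.
Summing all 6 pair terms gives U = -0.530 J.

-0.530 J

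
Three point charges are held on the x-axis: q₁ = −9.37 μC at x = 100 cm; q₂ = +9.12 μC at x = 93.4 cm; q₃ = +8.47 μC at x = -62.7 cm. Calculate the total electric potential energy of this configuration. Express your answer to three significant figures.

-11.6 J

The assembly work is the sum of pairwise potential energies, U = Σ_{i<j} kqᵢqⱼ/rᵢⱼ.
Pair separations: r₁₂ = 0.0660 m, r₁₃ = 1.63 m, r₂₃ = 1.56 m.
U = (-11.6) + (-0.439) + (0.445) = -11.6 J.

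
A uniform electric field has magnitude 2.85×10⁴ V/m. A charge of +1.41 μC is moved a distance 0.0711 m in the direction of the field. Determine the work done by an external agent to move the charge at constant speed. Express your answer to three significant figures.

The potential change for a displacement 0.0711 m in the direction of the field is ΔV = −Ed = -2030 V.
W_ext = qΔV = -2.86×10⁻³ J.

-2.86×10⁻³ J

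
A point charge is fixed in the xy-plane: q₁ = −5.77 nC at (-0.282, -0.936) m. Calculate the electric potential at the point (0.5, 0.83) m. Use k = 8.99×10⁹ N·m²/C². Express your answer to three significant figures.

Electric potential is a scalar, so the contributions from each charge add algebraically: V = Σ kqᵢ/rᵢ.
Distances from the field point to each charge: r₁ = 1.93 m.
V = k[(-5.77×10⁻⁹)/(1.93)] = -26.9 V.

-26.9 V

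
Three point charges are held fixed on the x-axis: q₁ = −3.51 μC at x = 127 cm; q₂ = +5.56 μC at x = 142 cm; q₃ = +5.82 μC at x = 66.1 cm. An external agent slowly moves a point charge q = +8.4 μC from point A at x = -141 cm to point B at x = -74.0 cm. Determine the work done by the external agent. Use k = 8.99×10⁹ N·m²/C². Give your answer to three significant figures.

0.115 J

For quasistatic motion the external work equals the change in potential energy: W_ext = qΔV = q(V_B − V_A).
At A: distances to the source charges are 2.68 m, 2.83 m, 2.07 m; V_A = Σ kqᵢ/rᵢ = 3.12×10⁴ V.
At B: distances to the source charges are 2.01 m, 2.16 m, 1.40 m; V_B = Σ kqᵢ/rᵢ = 4.48×10⁴ V.
ΔV = V_B − V_A = 1.36×10⁴ V.
W_ext = qΔV = (8.40×10⁻⁶ C)(1.36×10⁴ V) = 0.115 J.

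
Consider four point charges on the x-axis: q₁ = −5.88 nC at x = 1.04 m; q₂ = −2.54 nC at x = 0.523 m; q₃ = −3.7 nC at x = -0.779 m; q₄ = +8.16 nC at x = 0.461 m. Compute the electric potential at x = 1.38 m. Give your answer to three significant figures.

Electric potential is a scalar, so the contributions from each charge add algebraically: V = Σ kqᵢ/rᵢ.
Distances from the field point to each charge: r₁ = 0.340 m, r₂ = 0.857 m, r₃ = 2.16 m, r₄ = 0.919 m.
V = k[(-5.88×10⁻⁹)/(0.340) + (-2.54×10⁻⁹)/(0.857) + (-3.70×10⁻⁹)/(2.16) + (8.16×10⁻⁹)/(0.919)] = -118 V.

-118 V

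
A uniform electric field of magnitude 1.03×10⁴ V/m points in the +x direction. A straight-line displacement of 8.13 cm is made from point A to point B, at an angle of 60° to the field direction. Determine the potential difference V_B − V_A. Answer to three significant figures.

Only the component of displacement along E changes the potential: ΔV = −E·d·cosθ.
ΔV = −(1.03×10⁴ V/m)(0.0813 m)cos60° = -419 V.

-419 V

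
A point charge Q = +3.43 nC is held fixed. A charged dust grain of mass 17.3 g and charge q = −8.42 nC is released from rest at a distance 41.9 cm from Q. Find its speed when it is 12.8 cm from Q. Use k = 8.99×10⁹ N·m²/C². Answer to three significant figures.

Only the electrostatic force acts, so mechanical energy is conserved: ½mv² = U₁ − U₂ = kQq(1/r₁ − 1/r₂).
U₁ − U₂ = (8.99×10⁹ N·m²/C²)(3.43×10⁻⁹ C)(-8.42×10⁻⁹ C)(1/0.419 − 1/0.128) = 1.41×10⁻⁶ J.
v = √(2·1.41×10⁻⁶/0.0173) = 0.0128 m/s.

0.0128 m/s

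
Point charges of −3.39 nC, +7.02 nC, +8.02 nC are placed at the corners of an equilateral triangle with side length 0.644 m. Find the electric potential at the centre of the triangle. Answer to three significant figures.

282 V

Electric potential is a scalar, so the contributions from each charge add algebraically: V = Σ kqᵢ/rᵢ.
The distance from each vertex to the centroid is a/√3 = 0.372 m.
V = k[(-3.39×10⁻⁹)/(0.372) + (7.02×10⁻⁹)/(0.372) + (8.02×10⁻⁹)/(0.372)] = 282 V.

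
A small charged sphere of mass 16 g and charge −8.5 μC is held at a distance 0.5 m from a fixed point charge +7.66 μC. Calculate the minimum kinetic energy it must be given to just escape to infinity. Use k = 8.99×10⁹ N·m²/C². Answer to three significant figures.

To just escape, total mechanical energy must reach zero at infinity: ½mv²_min + U = 0, so ½mv²_min = −U = |kQq|/r.
|U| = |kQq|/r = (8.99×10⁹ N·m²/C²)(7.66×10⁻⁶)(8.50×10⁻⁶)/(0.500) = 1.17 J.

1.17 J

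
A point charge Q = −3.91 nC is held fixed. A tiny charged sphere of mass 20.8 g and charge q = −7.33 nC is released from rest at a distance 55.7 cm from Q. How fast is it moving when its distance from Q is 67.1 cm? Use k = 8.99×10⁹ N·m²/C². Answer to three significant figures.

Only the electrostatic force acts, so mechanical energy is conserved: ½mv² = U₁ − U₂ = kQq(1/r₁ − 1/r₂).
U₁ − U₂ = (8.99×10⁹ N·m²/C²)(-3.91×10⁻⁹ C)(-7.33×10⁻⁹ C)(1/0.557 − 1/0.671) = 7.86×10⁻⁸ J.
v = √(2·7.86×10⁻⁸/0.0208) = 2.75×10⁻³ m/s.

2.75×10⁻³ m/s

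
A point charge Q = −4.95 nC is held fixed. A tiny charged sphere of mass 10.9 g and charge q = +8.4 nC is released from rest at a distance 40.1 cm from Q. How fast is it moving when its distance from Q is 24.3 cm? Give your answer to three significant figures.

Only the electrostatic force acts, so mechanical energy is conserved: ½mv² = U₁ − U₂ = kQq(1/r₁ − 1/r₂).
U₁ − U₂ = (8.99×10⁹ N·m²/C²)(-4.95×10⁻⁹ C)(8.40×10⁻⁹ C)(1/0.401 − 1/0.243) = 6.06×10⁻⁷ J.
v = √(2·6.06×10⁻⁷/0.0109) = 0.0105 m/s.

0.0105 m/s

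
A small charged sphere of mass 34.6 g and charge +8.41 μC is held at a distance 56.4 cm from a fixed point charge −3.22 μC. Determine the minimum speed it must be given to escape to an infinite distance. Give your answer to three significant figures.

To just escape, total mechanical energy must reach zero at infinity: ½mv²_min + U = 0, so ½mv²_min = −U = |kQq|/r.
|U| = |kQq|/r = (8.99×10⁹ N·m²/C²)(3.22×10⁻⁶)(8.41×10⁻⁶)/(0.564) = 0.432 J.
v_min = √(2|U|/m) = √(2·0.432/0.0346) = 5.00 m/s.

5.00 m/s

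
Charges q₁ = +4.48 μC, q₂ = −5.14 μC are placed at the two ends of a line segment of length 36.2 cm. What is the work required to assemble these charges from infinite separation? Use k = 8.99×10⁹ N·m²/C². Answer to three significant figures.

-0.572 J

The work to assemble the configuration equals its total potential energy, U = Σ kqᵢqⱼ/rᵢⱼ over all pairs.
The separation is r = 0.362 m.
U = (-0.572) = -0.572 J.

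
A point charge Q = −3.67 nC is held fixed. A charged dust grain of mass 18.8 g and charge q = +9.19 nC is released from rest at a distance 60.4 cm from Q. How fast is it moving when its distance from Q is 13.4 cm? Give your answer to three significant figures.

Only the electrostatic force acts, so mechanical energy is conserved: ½mv² = U₁ − U₂ = kQq(1/r₁ − 1/r₂).
U₁ − U₂ = (8.99×10⁹ N·m²/C²)(-3.67×10⁻⁹ C)(9.19×10⁻⁹ C)(1/0.604 − 1/0.134) = 1.76×10⁻⁶ J.
v = √(2·1.76×10⁻⁶/0.0188) = 0.0137 m/s.

0.0137 m/s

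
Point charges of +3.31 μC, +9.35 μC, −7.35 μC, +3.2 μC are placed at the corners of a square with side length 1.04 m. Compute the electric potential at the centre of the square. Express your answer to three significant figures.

The total potential is the scalar sum of each charge's contribution, V = Σ kqᵢ/rᵢ.
The distance from each corner to the centre is a√2/2 = 0.735 m.
V = k[(3.31×10⁻⁶)/(0.735) + (9.35×10⁻⁶)/(0.735) + (-7.35×10⁻⁶)/(0.735) + (3.20×10⁻⁶)/(0.735)] = 1.04×10⁵ V.

1.04×10⁵ V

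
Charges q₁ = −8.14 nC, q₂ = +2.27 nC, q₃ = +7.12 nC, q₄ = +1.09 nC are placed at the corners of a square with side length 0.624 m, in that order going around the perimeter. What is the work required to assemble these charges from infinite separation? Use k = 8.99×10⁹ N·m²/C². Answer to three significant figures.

The assembly work is the sum of pairwise potential energies, U = Σ_{i<j} kqᵢqⱼ/rᵢⱼ.
The four side pairs have separation 0.624 m and the two diagonal pairs 0.882 m.
Summing all 6 pair terms gives U = -6.15×10⁻⁷ J.

-6.15×10⁻⁷ J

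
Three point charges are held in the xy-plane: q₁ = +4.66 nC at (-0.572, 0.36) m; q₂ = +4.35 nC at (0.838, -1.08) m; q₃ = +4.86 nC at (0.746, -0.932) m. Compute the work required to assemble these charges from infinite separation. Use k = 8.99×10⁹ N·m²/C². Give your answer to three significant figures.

The work to assemble the configuration equals its total potential energy, U = Σ kqᵢqⱼ/rᵢⱼ over all pairs.
Pair separations: r₁₂ = 2.02 m, r₁₃ = 1.85 m, r₂₃ = 0.174 m.
U = (9.04×10⁻⁸) + (1.10×10⁻⁷) + (1.09×10⁻⁶) = 1.29×10⁻⁶ J.

1.29×10⁻⁶ J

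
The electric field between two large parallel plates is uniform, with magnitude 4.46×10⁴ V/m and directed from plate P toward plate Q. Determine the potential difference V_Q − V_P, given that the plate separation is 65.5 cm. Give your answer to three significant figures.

-2.92×10⁴ V

In a uniform field, potential decreases in the direction of E: ΔV = −E·d for a displacement d parallel to E.
Going from P to Q is a displacement of 65.5 cm along the field, so V_Q − V_P = −Ed = -2.92×10⁴ V.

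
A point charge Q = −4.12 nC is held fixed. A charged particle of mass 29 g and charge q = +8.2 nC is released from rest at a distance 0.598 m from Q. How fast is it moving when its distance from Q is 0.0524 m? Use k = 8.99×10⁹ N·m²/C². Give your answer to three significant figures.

0.0191 m/s

Only the electrostatic force acts, so mechanical energy is conserved: ½mv² = U₁ − U₂ = kQq(1/r₁ − 1/r₂).
U₁ − U₂ = (8.99×10⁹ N·m²/C²)(-4.12×10⁻⁹ C)(8.20×10⁻⁹ C)(1/0.598 − 1/0.0524) = 5.29×10⁻⁶ J.
v = √(2·5.29×10⁻⁶/0.0290) = 0.0191 m/s.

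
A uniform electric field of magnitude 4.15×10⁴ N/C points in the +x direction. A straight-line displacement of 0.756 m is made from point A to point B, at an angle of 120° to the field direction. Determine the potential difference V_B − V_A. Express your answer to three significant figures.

1.57×10⁴ V

Only the component of displacement along E changes the potential: ΔV = −E·d·cosθ.
ΔV = −(4.15×10⁴ V/m)(0.756 m)cos120° = 1.57×10⁴ V.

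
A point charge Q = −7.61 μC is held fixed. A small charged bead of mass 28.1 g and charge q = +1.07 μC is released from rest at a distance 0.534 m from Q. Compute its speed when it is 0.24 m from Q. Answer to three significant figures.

Only the electrostatic force acts, so mechanical energy is conserved: ½mv² = U₁ − U₂ = kQq(1/r₁ − 1/r₂).
U₁ − U₂ = (8.99×10⁹ N·m²/C²)(-7.61×10⁻⁶ C)(1.07×10⁻⁶ C)(1/0.534 − 1/0.240) = 0.168 J.
v = √(2·0.168/0.0281) = 3.46 m/s.

3.46 m/s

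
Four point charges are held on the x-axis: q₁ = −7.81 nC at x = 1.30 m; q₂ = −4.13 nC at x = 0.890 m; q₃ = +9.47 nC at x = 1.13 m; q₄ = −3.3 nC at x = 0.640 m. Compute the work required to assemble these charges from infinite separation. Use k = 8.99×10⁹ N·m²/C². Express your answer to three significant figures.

-4.40×10⁻⁶ J

The work to assemble the configuration equals its total potential energy, U = Σ kqᵢqⱼ/rᵢⱼ over all pairs.
Pair separations: r₁₂ = 0.410 m, r₁₃ = 0.170 m, r₁₄ = 0.660 m, r₂₃ = 0.240 m, r₂₄ = 0.250 m, r₃₄ = 0.490 m.
Summing all 6 pair terms gives U = -4.40×10⁻⁶ J.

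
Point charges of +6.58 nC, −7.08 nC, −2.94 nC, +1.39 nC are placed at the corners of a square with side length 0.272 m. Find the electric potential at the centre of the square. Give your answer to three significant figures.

-95.8 V

Electric potential is a scalar, so the contributions from each charge add algebraically: V = Σ kqᵢ/rᵢ.
The distance from each corner to the centre is a√2/2 = 0.192 m.
V = k[(6.58×10⁻⁹)/(0.192) + (-7.08×10⁻⁹)/(0.192) + (-2.94×10⁻⁹)/(0.192) + (1.39×10⁻⁹)/(0.192)] = -95.8 V.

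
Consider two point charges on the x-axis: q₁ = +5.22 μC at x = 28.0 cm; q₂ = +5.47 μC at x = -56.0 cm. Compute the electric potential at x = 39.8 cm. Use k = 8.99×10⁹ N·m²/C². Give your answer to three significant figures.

4.49×10⁵ V

Electric potential is a scalar, so the contributions from each charge add algebraically: V = Σ kqᵢ/rᵢ.
Distances from the field point to each charge: r₁ = 0.118 m, r₂ = 0.958 m.
V = k[(5.22×10⁻⁶)/(0.118) + (5.47×10⁻⁶)/(0.958)] = 4.49×10⁵ V.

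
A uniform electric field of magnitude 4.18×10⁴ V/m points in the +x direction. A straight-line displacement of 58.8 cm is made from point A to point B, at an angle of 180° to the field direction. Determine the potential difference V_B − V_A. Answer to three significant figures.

Only the component of displacement along E changes the potential: ΔV = −E·d·cosθ.
ΔV = −(4.18×10⁴ V/m)(0.588 m)cos180° = 2.46×10⁴ V.

2.46×10⁴ V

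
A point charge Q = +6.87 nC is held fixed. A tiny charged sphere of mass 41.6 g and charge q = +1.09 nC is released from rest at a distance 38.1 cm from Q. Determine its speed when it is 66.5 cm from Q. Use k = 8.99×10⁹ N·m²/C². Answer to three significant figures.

1.90×10⁻³ m/s

Only the electrostatic force acts, so mechanical energy is conserved: ½mv² = U₁ − U₂ = kQq(1/r₁ − 1/r₂).
U₁ − U₂ = (8.99×10⁹ N·m²/C²)(6.87×10⁻⁹ C)(1.09×10⁻⁹ C)(1/0.381 − 1/0.665) = 7.55×10⁻⁸ J.
v = √(2·7.55×10⁻⁸/0.0416) = 1.90×10⁻³ m/s.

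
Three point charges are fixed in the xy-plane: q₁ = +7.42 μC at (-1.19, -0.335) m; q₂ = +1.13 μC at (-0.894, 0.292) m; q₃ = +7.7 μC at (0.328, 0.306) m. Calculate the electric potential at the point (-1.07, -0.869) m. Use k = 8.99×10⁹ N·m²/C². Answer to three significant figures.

Electric potential is a scalar, so the contributions from each charge add algebraically: V = Σ kqᵢ/rᵢ.
Distances from the field point to each charge: r₁ = 0.547 m, r₂ = 1.17 m, r₃ = 1.83 m.
V = k[(7.42×10⁻⁶)/(0.547) + (1.13×10⁻⁶)/(1.17) + (7.70×10⁻⁶)/(1.83)] = 1.68×10⁵ V.

1.68×10⁵ V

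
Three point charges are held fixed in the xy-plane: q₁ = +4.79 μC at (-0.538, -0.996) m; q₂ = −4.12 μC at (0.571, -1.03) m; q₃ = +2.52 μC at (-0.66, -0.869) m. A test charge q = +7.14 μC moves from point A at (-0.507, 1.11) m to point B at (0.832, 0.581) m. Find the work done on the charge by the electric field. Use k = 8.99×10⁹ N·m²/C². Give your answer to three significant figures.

The work done by the electric force is W_field = −ΔU = −q(V_B − V_A) = q(V_A − V_B).
At A: distances to the source charges are 2.11 m, 2.40 m, 1.98 m; V_A = Σ kqᵢ/rᵢ = 1.64×10⁴ V.
At B: distances to the source charges are 2.09 m, 1.63 m, 2.08 m; V_B = Σ kqᵢ/rᵢ = 8810 V.
ΔV = V_B − V_A = -7590 V.
W_field = −qΔV = −(7.14×10⁻⁶ C)(-7590 V) = 0.0542 J.

0.0542 J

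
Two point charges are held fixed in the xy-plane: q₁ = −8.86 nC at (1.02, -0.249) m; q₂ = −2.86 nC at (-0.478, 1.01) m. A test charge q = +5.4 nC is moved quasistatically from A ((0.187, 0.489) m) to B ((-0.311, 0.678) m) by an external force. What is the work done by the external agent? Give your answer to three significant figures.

For quasistatic motion the external work equals the change in potential energy: W_ext = qΔV = q(V_B − V_A).
At A: distances to the source charges are 1.11 m, 0.845 m; V_A = Σ kqᵢ/rᵢ = -102 V.
At B: distances to the source charges are 1.62 m, 0.372 m; V_B = Σ kqᵢ/rᵢ = -118 V.
ΔV = V_B − V_A = -16.3 V.
W_ext = qΔV = (5.40×10⁻⁹ C)(-16.3 V) = -8.79×10⁻⁸ J.

-8.79×10⁻⁸ J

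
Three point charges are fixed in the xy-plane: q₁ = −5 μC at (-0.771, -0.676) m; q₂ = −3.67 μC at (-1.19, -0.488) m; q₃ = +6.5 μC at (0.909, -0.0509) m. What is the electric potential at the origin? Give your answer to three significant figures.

Electric potential is a scalar, so the contributions from each charge add algebraically: V = Σ kqᵢ/rᵢ.
Distances from the field point to each charge: r₁ = 1.03 m, r₂ = 1.29 m, r₃ = 0.910 m.
V = k[(-5.00×10⁻⁶)/(1.03) + (-3.67×10⁻⁶)/(1.29) + (6.50×10⁻⁶)/(0.910)] = -5310 V.

-5310 V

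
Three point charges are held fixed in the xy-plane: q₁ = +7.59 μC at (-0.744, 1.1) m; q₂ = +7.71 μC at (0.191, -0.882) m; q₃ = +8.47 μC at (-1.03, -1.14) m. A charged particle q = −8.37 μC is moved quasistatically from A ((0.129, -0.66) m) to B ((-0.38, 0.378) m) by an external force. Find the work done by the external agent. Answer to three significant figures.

For quasistatic motion the external work equals the change in potential energy: W_ext = qΔV = q(V_B − V_A).
At A: distances to the source charges are 1.96 m, 0.230 m, 1.25 m; V_A = Σ kqᵢ/rᵢ = 3.96×10⁵ V.
At B: distances to the source charges are 0.809 m, 1.38 m, 1.65 m; V_B = Σ kqᵢ/rᵢ = 1.81×10⁵ V.
ΔV = V_B − V_A = -2.16×10⁵ V.
W_ext = qΔV = (-8.37×10⁻⁶ C)(-2.16×10⁵ V) = 1.80 J.

1.80 J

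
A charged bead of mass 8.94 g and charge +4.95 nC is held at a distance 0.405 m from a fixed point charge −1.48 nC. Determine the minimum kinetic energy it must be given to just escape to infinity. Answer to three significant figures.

1.63×10⁻⁷ J

To just escape, total mechanical energy must reach zero at infinity: ½mv²_min + U = 0, so ½mv²_min = −U = |kQq|/r.
|U| = |kQq|/r = (8.99×10⁹ N·m²/C²)(1.48×10⁻⁹)(4.95×10⁻⁹)/(0.405) = 1.63×10⁻⁷ J.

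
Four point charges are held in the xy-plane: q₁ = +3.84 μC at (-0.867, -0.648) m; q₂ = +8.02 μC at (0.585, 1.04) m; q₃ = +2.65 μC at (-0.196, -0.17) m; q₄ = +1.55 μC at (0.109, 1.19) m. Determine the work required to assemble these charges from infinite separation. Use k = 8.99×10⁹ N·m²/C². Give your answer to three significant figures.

0.644 J

The assembly work is the sum of pairwise potential energies, U = Σ_{i<j} kqᵢqⱼ/rᵢⱼ.
Pair separations: r₁₂ = 2.23 m, r₁₃ = 0.824 m, r₁₄ = 2.08 m, r₂₃ = 1.44 m, r₂₄ = 0.499 m, r₃₄ = 1.39 m.
Summing all 6 pair terms gives U = 0.644 J.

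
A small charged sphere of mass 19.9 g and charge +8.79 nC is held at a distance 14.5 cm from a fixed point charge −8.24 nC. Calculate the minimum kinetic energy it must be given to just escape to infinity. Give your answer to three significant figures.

4.49×10⁻⁶ J

To just escape, total mechanical energy must reach zero at infinity: ½mv²_min + U = 0, so ½mv²_min = −U = |kQq|/r.
|U| = |kQq|/r = (8.99×10⁹ N·m²/C²)(8.24×10⁻⁹)(8.79×10⁻⁹)/(0.145) = 4.49×10⁻⁶ J.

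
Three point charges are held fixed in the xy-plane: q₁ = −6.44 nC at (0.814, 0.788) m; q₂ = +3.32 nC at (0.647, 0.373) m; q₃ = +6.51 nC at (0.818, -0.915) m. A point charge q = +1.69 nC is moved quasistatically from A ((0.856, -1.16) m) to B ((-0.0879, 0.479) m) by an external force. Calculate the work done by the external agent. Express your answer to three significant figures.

For quasistatic motion the external work equals the change in potential energy: W_ext = qΔV = q(V_B − V_A).
At A: distances to the source charges are 1.95 m, 1.55 m, 0.248 m; V_A = Σ kqᵢ/rᵢ = 226 V.
At B: distances to the source charges are 0.953 m, 0.743 m, 1.66 m; V_B = Σ kqᵢ/rᵢ = 14.7 V.
ΔV = V_B − V_A = -211 V.
W_ext = qΔV = (1.69×10⁻⁹ C)(-211 V) = -3.57×10⁻⁷ J.

-3.57×10⁻⁷ J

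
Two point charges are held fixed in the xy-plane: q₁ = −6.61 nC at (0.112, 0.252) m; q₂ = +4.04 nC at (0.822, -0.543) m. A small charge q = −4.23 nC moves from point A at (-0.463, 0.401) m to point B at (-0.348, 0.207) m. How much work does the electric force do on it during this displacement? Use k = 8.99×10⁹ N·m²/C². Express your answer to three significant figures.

The work done by the electric force is W_field = −ΔU = −q(V_B − V_A) = q(V_A − V_B).
At A: distances to the source charges are 0.594 m, 1.59 m; V_A = Σ kqᵢ/rᵢ = -77.3 V.
At B: distances to the source charges are 0.462 m, 1.39 m; V_B = Σ kqᵢ/rᵢ = -102 V.
ΔV = V_B − V_A = -25.2 V.
W_field = −qΔV = −(-4.23×10⁻⁹ C)(-25.2 V) = -1.06×10⁻⁷ J.

-1.06×10⁻⁷ J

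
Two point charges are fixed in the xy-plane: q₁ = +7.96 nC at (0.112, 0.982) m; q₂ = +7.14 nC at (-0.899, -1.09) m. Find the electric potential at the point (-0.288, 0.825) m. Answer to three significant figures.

198 V

Electric potential is a scalar, so the contributions from each charge add algebraically: V = Σ kqᵢ/rᵢ.
Distances from the field point to each charge: r₁ = 0.430 m, r₂ = 2.01 m.
V = k[(7.96×10⁻⁹)/(0.430) + (7.14×10⁻⁹)/(2.01)] = 198 V.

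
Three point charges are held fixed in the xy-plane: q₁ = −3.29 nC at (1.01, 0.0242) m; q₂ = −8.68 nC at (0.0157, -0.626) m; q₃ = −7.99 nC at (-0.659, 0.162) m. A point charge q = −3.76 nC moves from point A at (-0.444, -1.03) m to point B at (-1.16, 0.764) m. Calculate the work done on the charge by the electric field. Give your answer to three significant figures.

The work done by the electric force is W_field = −ΔU = −q(V_B − V_A) = q(V_A − V_B).
At A: distances to the source charges are 1.80 m, 0.612 m, 1.21 m; V_A = Σ kqᵢ/rᵢ = -203 V.
At B: distances to the source charges are 2.29 m, 1.82 m, 0.783 m; V_B = Σ kqᵢ/rᵢ = -147 V.
ΔV = V_B − V_A = 55.8 V.
W_field = −qΔV = −(-3.76×10⁻⁹ C)(55.8 V) = 2.10×10⁻⁷ J.

2.10×10⁻⁷ J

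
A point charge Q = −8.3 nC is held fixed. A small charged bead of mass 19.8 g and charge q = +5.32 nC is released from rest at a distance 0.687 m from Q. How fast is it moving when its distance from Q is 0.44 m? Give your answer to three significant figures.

Only the electrostatic force acts, so mechanical energy is conserved: ½mv² = U₁ − U₂ = kQq(1/r₁ − 1/r₂).
U₁ − U₂ = (8.99×10⁹ N·m²/C²)(-8.30×10⁻⁹ C)(5.32×10⁻⁹ C)(1/0.687 − 1/0.440) = 3.24×10⁻⁷ J.
v = √(2·3.24×10⁻⁷/0.0198) = 5.72×10⁻³ m/s.

5.72×10⁻³ m/s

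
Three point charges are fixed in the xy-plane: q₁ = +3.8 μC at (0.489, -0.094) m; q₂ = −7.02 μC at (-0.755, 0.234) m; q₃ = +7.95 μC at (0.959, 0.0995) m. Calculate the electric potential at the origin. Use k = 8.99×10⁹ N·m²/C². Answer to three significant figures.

Electric potential is a scalar, so the contributions from each charge add algebraically: V = Σ kqᵢ/rᵢ.
Distances from the field point to each charge: r₁ = 0.498 m, r₂ = 0.790 m, r₃ = 0.964 m.
V = k[(3.80×10⁻⁶)/(0.498) + (-7.02×10⁻⁶)/(0.790) + (7.95×10⁻⁶)/(0.964)] = 6.29×10⁴ V.

6.29×10⁴ V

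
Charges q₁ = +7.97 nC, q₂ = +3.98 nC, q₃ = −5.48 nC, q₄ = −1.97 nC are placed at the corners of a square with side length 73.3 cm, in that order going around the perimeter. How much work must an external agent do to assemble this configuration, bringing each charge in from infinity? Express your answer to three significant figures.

The assembly work is the sum of pairwise potential energies, U = Σ_{i<j} kqᵢqⱼ/rᵢⱼ.
The four side pairs have separation 0.733 m and the two diagonal pairs 1.04 m.
Summing all 6 pair terms gives U = -3.85×10⁻⁷ J.

-3.85×10⁻⁷ J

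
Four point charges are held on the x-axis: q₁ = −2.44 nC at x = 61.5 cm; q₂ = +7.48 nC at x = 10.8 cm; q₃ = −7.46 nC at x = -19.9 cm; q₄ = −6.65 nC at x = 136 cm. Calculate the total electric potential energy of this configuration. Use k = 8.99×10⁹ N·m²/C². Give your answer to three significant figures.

-1.63×10⁻⁶ J

The work to assemble the configuration equals its total potential energy, U = Σ kqᵢqⱼ/rᵢⱼ over all pairs.
Pair separations: r₁₂ = 0.507 m, r₁₃ = 0.814 m, r₁₄ = 0.745 m, r₂₃ = 0.307 m, r₂₄ = 1.25 m, r₃₄ = 1.56 m.
Summing all 6 pair terms gives U = -1.63×10⁻⁶ J.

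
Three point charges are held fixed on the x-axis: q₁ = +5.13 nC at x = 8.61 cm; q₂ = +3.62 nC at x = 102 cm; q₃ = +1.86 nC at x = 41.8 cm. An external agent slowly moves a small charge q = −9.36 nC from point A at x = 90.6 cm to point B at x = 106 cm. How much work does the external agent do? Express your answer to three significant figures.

For quasistatic motion the external work equals the change in potential energy: W_ext = qΔV = q(V_B − V_A).
At A: distances to the source charges are 0.820 m, 0.114 m, 0.488 m; V_A = Σ kqᵢ/rᵢ = 376 V.
At B: distances to the source charges are 0.974 m, 0.0400 m, 0.642 m; V_B = Σ kqᵢ/rᵢ = 887 V.
ΔV = V_B − V_A = 511 V.
W_ext = qΔV = (-9.36×10⁻⁹ C)(511 V) = -4.78×10⁻⁶ J.

-4.78×10⁻⁶ J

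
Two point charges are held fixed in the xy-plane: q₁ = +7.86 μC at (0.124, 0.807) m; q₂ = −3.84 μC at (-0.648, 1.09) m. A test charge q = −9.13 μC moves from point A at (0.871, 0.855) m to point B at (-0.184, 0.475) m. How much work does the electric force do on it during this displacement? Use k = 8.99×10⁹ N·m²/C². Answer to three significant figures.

0.359 J

The work done by the electric force is W_field = −ΔU = −q(V_B − V_A) = q(V_A − V_B).
At A: distances to the source charges are 0.749 m, 1.54 m; V_A = Σ kqᵢ/rᵢ = 7.19×10⁴ V.
At B: distances to the source charges are 0.453 m, 0.770 m; V_B = Σ kqᵢ/rᵢ = 1.11×10⁵ V.
ΔV = V_B − V_A = 3.93×10⁴ V.
W_field = −qΔV = −(-9.13×10⁻⁶ C)(3.93×10⁴ V) = 0.359 J.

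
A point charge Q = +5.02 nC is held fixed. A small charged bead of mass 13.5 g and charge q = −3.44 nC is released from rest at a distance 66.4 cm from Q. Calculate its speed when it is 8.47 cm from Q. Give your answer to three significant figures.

0.0154 m/s

Only the electrostatic force acts, so mechanical energy is conserved: ½mv² = U₁ − U₂ = kQq(1/r₁ − 1/r₂).
U₁ − U₂ = (8.99×10⁹ N·m²/C²)(5.02×10⁻⁹ C)(-3.44×10⁻⁹ C)(1/0.664 − 1/0.0847) = 1.60×10⁻⁶ J.
v = √(2·1.60×10⁻⁶/0.0135) = 0.0154 m/s.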